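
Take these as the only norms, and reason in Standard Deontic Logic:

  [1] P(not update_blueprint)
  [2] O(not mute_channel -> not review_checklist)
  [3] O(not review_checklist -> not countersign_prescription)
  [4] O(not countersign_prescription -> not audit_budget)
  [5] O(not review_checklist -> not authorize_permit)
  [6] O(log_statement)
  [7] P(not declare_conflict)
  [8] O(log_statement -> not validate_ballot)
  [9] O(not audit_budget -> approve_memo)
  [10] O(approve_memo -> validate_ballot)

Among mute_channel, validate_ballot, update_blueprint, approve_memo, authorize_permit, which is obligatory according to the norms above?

mute_channel

Premise 6 states O(log_statement) outright.
From O(log_statement) and premise 8, O(log_statement -> not validate_ballot), we obtain O(not validate_ballot).
The contrapositive of premise 10 (O(approve_memo -> validate_ballot)) is O(not validate_ballot -> not approve_memo), and O(not validate_ballot) is already established, so O(not approve_memo).
Premise 9 is O(not audit_budget -> approve_memo); contrapositively O(not approve_memo -> audit_budget). Since O(not approve_memo) holds, K gives O(audit_budget).
Premise 4, O(not countersign_prescription -> not audit_budget), contraposes to O(audit_budget -> countersign_prescription); with O(audit_budget) we get O(countersign_prescription).
Premise 3, O(not review_checklist -> not countersign_prescription), contraposes to O(countersign_prescription -> review_checklist); with O(countersign_prescription) we get O(review_checklist).
Premise 2 is O(not mute_channel -> not review_checklist); contrapositively O(review_checklist -> mute_channel). Since O(review_checklist) holds, K gives O(mute_channel).
So O(mute_channel) holds — mute_channel is obligatory. None of the other listed options is made obligatory by any chain of premises.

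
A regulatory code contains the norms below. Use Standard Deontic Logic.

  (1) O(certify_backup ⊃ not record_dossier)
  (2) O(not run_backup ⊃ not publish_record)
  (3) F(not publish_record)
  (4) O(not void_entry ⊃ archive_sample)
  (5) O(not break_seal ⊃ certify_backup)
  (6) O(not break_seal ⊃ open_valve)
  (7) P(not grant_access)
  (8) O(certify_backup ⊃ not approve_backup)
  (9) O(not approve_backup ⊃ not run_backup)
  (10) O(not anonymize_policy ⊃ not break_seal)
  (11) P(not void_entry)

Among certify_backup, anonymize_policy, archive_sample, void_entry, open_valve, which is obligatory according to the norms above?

F(not publish_record) at premise 3 means O(publish_record).
Premise 2 is O(not run_backup ⊃ not publish_record); contrapositively O(publish_record ⊃ run_backup). Since O(publish_record) holds, K gives O(run_backup).
Premise 9 is O(not approve_backup ⊃ not run_backup); contrapositively O(run_backup ⊃ approve_backup). Since O(run_backup) holds, K gives O(approve_backup).
The contrapositive of premise 8 (O(certify_backup ⊃ not approve_backup)) is O(approve_backup ⊃ not certify_backup), and O(approve_backup) is already established, so O(not certify_backup).
Premise 5 is O(not break_seal ⊃ certify_backup); contrapositively O(not certify_backup ⊃ break_seal). Since O(not certify_backup) holds, K gives O(break_seal).
Premise 10 is O(not anonymize_policy ⊃ not break_seal); contrapositively O(break_seal ⊃ anonymize_policy). Since O(break_seal) holds, K gives O(anonymize_policy).
So O(anonymize_policy) holds — anonymize_policy is obligatory. None of the other listed options is made obligatory by any chain of premises.

anonymize_policy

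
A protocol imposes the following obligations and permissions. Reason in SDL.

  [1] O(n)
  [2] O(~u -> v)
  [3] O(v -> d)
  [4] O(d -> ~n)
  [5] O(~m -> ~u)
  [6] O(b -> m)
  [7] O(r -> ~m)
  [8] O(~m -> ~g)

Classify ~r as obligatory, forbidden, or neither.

Premise 1 states O(n) outright.
Premise 4, O(d -> ~n), contraposes to O(n -> ~d); with O(n) we get O(~d).
Premise 3, O(v -> d), contraposes to O(~d -> ~v); with O(~d) we get O(~v).
The contrapositive of premise 2 (O(~u -> v)) is O(~v -> u), and O(~v) is already established, so O(u).
Premise 5 is O(~m -> ~u); contrapositively O(u -> m). Since O(u) holds, K gives O(m).
Premise 7 is O(r -> ~m); contrapositively O(m -> ~r). Since O(m) holds, K gives O(~r).
Premises 6, 8 do not contribute to this derivation.
Hence ~r is obligatory.

Obligatory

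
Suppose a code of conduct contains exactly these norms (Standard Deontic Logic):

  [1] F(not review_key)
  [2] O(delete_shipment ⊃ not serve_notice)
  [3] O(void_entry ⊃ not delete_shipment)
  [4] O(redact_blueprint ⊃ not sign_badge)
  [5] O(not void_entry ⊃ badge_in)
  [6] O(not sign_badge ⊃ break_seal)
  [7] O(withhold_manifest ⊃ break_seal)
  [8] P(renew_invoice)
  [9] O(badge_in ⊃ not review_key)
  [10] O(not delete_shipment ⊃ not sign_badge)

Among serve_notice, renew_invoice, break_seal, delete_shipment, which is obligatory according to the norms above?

break_seal

Premise 1 is F(not review_key), i.e. O(review_key).
Premise 9 is O(badge_in ⊃ not review_key); contrapositively O(review_key ⊃ not badge_in). Since O(review_key) holds, K gives O(not badge_in).
Premise 5 is O(not void_entry ⊃ badge_in); contrapositively O(not badge_in ⊃ void_entry). Since O(not badge_in) holds, K gives O(void_entry).
Premise 3 is O(void_entry ⊃ not delete_shipment); since O(void_entry), deontic closure gives O(not delete_shipment).
With premise 10, O(not delete_shipment ⊃ not sign_badge), the K-axiom yields O(not sign_badge).
Premise 6 is O(not sign_badge ⊃ break_seal); since O(not sign_badge), deontic closure gives O(break_seal).
So O(break_seal) holds — break_seal is obligatory. None of the other listed options is made obligatory by any chain of premises.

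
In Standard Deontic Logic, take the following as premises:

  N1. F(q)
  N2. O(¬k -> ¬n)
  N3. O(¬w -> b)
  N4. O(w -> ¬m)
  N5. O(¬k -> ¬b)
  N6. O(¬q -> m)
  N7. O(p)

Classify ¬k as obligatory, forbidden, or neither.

Forbidden

Premise 1 is F(q), i.e. O(¬q).
Premise 6 is O(¬q -> m); since O(¬q), deontic closure gives O(m).
The contrapositive of premise 4 (O(w -> ¬m)) is O(m -> ¬w), and O(m) is already established, so O(¬w).
With premise 3, O(¬w -> b), the K-axiom yields O(b).
The contrapositive of premise 5 (O(¬k -> ¬b)) is O(b -> k), and O(b) is already established, so O(k).
Premises 2, 7 do not contribute to this derivation.
Thus O(k), which is F(¬k): ¬k is forbidden.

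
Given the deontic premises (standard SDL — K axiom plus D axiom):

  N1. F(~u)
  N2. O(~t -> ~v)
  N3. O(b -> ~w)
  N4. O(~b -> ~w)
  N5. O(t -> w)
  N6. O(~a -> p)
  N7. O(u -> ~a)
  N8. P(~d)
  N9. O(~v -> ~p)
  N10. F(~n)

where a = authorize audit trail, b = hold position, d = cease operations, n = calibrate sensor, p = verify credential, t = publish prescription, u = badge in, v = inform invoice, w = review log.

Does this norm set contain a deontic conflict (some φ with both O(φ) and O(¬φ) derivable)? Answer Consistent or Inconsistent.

Inconsistent

Premises 3 and 4 are O(b -> ~w) and O(~b -> ~w); every ideal world satisfies b or ~b, so in either case ~w holds — hence O(~w).
Premise 5, O(t -> w), contraposes to O(~w -> ~t); with O(~w) we get O(~t).
Applying K to premise 2 (O(~t -> ~v)) and O(~t) yields O(~v).
Premise 9 is O(~v -> ~p); since O(~v), deontic closure gives O(~p).
Premise 6, O(~a -> p), contraposes to O(~p -> a); with O(~p) we get O(a).
Premise 7, O(u -> ~a), contraposes to O(a -> ~u); with O(a) we get O(~u).
Yet premise 1 is F(~u), i.e. O(u).
We now have both O(~u) and O(u) — u is simultaneously obligatory and forbidden, violating the D-axiom.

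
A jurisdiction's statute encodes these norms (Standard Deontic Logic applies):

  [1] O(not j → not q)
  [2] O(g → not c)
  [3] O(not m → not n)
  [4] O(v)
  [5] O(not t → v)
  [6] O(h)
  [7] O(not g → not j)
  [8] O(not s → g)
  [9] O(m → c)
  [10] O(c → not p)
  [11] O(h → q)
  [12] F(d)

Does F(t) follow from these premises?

Premise 5 is O(not t → v); even if O(v) held, inferring O(not t) would be affirming the consequent — invalid.
No other premise forces O(not t). An ideal world satisfying every premise can still have t true, so F(t) is not derivable.

No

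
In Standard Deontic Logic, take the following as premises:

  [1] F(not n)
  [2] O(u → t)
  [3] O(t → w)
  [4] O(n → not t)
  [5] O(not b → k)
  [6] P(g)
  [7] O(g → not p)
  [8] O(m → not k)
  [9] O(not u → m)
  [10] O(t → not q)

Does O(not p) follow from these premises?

No

Premise 7 is O(g → not p), but O(g) is not derivable from the premises (the permission P(g) asserts only not O(not g), not O(g)), so it does not yield O(not p).
No other premise forces O(not p). An ideal world satisfying every premise can still have not p false, so O(not p) is not derivable.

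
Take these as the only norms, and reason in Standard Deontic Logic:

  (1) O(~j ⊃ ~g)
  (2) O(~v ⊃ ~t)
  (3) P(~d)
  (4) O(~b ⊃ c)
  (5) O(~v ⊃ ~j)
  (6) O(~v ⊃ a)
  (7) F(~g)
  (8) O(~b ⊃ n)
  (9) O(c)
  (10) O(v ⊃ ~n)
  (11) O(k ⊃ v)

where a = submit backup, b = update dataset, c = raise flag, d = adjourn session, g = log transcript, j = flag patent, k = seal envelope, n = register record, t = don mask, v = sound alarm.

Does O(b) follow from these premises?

Yes

Premise 7 is F(~g), i.e. O(g).
The contrapositive of premise 1 (O(~j ⊃ ~g)) is O(g ⊃ j), and O(g) is already established, so O(j).
The contrapositive of premise 5 (O(~v ⊃ ~j)) is O(j ⊃ v), and O(j) is already established, so O(v).
Premise 10 is O(v ⊃ ~n); since O(v), deontic closure gives O(~n).
Premise 8, O(~b ⊃ n), contraposes to O(~n ⊃ b); with O(~n) we get O(b).
Premises 2, 3, 4, 6, 9, 11 do not contribute to this derivation.
So O(b) follows.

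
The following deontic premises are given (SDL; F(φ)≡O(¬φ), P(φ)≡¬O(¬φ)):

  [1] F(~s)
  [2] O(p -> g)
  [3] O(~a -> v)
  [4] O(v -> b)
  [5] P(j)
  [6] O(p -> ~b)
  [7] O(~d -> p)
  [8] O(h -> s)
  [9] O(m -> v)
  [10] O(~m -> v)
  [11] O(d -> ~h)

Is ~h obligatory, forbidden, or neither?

Obligatory

Premises 10 and 9 cover both cases: O(~m -> v) and O(m -> v). Since ~m ∨ m is a tautology, O(v) follows.
Applying K to premise 4 (O(v -> b)) and O(v) yields O(b).
Premise 6 is O(p -> ~b); contrapositively O(b -> ~p). Since O(b) holds, K gives O(~p).
Premise 7, O(~d -> p), contraposes to O(~p -> d); with O(~p) we get O(d).
Premise 11 is O(d -> ~h); since O(d), deontic closure gives O(~h).
Premises 1, 2, 3, 5, 8 do not contribute to this derivation.
Hence ~h is obligatory.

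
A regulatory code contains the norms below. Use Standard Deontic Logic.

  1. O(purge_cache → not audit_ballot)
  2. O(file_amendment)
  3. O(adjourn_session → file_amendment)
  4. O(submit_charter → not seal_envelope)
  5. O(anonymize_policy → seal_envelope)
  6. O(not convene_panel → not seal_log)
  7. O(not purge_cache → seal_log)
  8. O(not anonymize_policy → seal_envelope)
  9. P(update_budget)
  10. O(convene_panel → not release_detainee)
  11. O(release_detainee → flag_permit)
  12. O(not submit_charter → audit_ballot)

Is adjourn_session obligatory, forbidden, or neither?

Neither

Premise 3 is O(adjourn_session → file_amendment); even if O(file_amendment) held, inferring O(adjourn_session) would be affirming the consequent — invalid.
No premise or chain of K-axiom applications forces O(adjourn_session), and none forces O(not adjourn_session). So adjourn_session is neither obligatory nor forbidden under these norms.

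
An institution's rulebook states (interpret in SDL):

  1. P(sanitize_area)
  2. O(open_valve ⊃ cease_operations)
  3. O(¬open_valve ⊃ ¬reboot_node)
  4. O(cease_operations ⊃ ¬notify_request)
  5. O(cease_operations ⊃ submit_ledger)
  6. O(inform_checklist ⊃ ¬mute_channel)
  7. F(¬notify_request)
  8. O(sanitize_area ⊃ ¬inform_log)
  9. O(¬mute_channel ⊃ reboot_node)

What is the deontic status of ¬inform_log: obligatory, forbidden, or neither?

Premise 8 is O(sanitize_area ⊃ ¬inform_log), but O(sanitize_area) is not derivable from the premises (the permission P(sanitize_area) asserts only ¬O(¬sanitize_area), not O(sanitize_area)), so it does not yield O(¬inform_log).
No premise or chain of K-axiom applications forces O(¬inform_log), and none forces O(inform_log). So ¬inform_log is neither obligatory nor forbidden under these norms.

Neither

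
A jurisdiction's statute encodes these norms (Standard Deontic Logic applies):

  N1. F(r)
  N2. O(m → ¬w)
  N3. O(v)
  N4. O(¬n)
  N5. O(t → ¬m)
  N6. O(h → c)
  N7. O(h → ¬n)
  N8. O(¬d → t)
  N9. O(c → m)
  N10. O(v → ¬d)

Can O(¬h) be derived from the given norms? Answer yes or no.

Yes

Premise 3 states O(v) outright.
With premise 10, O(v → ¬d), the K-axiom yields O(¬d).
Premise 8 is O(¬d → t); since O(¬d), deontic closure gives O(t).
Applying K to premise 5 (O(t → ¬m)) and O(t) yields O(¬m).
Premise 9 is O(c → m); contrapositively O(¬m → ¬c). Since O(¬m) holds, K gives O(¬c).
Premise 6 is O(h → c); contrapositively O(¬c → ¬h). Since O(¬c) holds, K gives O(¬h).
Premises 1, 2, 4, 7 do not contribute to this derivation.
So O(¬h) follows.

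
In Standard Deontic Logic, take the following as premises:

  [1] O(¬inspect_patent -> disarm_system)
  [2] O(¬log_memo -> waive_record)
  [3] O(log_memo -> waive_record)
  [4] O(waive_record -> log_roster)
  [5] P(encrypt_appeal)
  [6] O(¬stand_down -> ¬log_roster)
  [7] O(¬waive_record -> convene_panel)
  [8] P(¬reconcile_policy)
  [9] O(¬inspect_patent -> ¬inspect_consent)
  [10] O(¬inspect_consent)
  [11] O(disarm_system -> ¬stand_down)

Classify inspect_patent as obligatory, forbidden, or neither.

Obligatory

By case analysis on ¬log_memo: premise 2 gives O(¬log_memo -> waive_record) and premise 3 gives O(log_memo -> waive_record), so O(waive_record) either way.
With premise 4, O(waive_record -> log_roster), the K-axiom yields O(log_roster).
Premise 6 is O(¬stand_down -> ¬log_roster); contrapositively O(log_roster -> stand_down). Since O(log_roster) holds, K gives O(stand_down).
Premise 11 is O(disarm_system -> ¬stand_down); contrapositively O(stand_down -> ¬disarm_system). Since O(stand_down) holds, K gives O(¬disarm_system).
The contrapositive of premise 1 (O(¬inspect_patent -> disarm_system)) is O(¬disarm_system -> inspect_patent), and O(¬disarm_system) is already established, so O(inspect_patent).
Premises 5, 7, 8, 9, 10 do not contribute to this derivation.
Hence inspect_patent is obligatory.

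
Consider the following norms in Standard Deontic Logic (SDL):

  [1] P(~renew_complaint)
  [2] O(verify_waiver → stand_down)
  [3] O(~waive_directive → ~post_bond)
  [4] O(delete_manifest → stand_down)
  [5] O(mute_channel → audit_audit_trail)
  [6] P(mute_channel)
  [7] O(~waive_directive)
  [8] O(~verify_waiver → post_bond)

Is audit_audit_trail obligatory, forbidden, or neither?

Premise 5 is O(mute_channel → audit_audit_trail), but O(mute_channel) is not derivable from the premises (the permission P(mute_channel) asserts only ~O(~mute_channel), not O(mute_channel)), so it does not yield O(audit_audit_trail).
No premise or chain of K-axiom applications forces O(audit_audit_trail), and none forces O(~audit_audit_trail). So audit_audit_trail is neither obligatory nor forbidden under these norms.

Neither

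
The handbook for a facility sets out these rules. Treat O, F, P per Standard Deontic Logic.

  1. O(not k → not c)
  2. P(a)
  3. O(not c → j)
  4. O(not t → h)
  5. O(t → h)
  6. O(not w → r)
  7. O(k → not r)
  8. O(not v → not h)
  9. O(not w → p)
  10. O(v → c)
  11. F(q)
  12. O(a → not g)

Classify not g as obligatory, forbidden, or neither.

Neither

Premise 12 is O(a → not g), but O(a) is not derivable from the premises (the permission P(a) asserts only not O(not a), not O(a)), so it does not yield O(not g).
No premise or chain of K-axiom applications forces O(not g), and none forces O(g). So not g is neither obligatory nor forbidden under these norms.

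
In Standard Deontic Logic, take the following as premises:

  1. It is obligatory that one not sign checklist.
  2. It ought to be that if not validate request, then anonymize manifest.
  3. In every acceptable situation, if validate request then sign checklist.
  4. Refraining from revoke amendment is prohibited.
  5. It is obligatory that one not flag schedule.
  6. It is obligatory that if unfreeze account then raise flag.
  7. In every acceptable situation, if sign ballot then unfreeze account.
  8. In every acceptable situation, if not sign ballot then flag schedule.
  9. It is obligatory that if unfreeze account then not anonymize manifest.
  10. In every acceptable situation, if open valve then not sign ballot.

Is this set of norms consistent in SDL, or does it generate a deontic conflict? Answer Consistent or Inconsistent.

Inconsistent

Premise 1 states O(¬sign_checklist) outright.
Premise 3 is O(validate_request → sign_checklist); contrapositively O(¬sign_checklist → ¬validate_request). Since O(¬sign_checklist) holds, K gives O(¬validate_request).
From O(¬validate_request) and premise 2, O(¬validate_request → anonymize_manifest), we obtain O(anonymize_manifest).
Premise 9, O(unfreeze_account → ¬anonymize_manifest), contraposes to O(anonymize_manifest → ¬unfreeze_account); with O(anonymize_manifest) we get O(¬unfreeze_account).
The contrapositive of premise 7 (O(sign_ballot → unfreeze_account)) is O(¬unfreeze_account → ¬sign_ballot), and O(¬unfreeze_account) is already established, so O(¬sign_ballot).
Applying K to premise 8 (O(¬sign_ballot → flag_schedule)) and O(¬sign_ballot) yields O(flag_schedule).
But premise 5 directly asserts O(¬flag_schedule).
We now have both O(flag_schedule) and O(¬flag_schedule) — flag_schedule is simultaneously obligatory and forbidden, violating the D-axiom.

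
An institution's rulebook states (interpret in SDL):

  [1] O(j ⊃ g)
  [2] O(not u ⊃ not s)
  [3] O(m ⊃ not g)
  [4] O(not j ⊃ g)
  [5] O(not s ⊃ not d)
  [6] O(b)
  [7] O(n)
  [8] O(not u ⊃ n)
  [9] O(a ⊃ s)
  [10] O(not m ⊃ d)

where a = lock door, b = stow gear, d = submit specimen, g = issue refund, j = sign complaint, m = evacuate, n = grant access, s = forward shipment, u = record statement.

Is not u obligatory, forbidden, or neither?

Premises 1 and 4 cover both cases: O(j ⊃ g) and O(not j ⊃ g). Since j ∨ not j is a tautology, O(g) follows.
The contrapositive of premise 3 (O(m ⊃ not g)) is O(g ⊃ not m), and O(g) is already established, so O(not m).
From O(not m) and premise 10, O(not m ⊃ d), we obtain O(d).
The contrapositive of premise 5 (O(not s ⊃ not d)) is O(d ⊃ s), and O(d) is already established, so O(s).
Premise 2 is O(not u ⊃ not s); contrapositively O(s ⊃ u). Since O(s) holds, K gives O(u).
Premises 6, 7, 8, 9 do not contribute to this derivation.
Thus O(u), which is F(not u): not u is forbidden.

Forbidden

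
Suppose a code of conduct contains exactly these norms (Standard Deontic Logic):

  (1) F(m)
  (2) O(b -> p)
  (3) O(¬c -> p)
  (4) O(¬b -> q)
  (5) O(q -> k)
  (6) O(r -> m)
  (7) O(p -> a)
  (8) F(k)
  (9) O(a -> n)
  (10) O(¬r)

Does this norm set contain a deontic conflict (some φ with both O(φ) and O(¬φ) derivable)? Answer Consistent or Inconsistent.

Consistent

Premise 6 is O(r -> m), but O(r) is not derivable from the premises, so it does not yield O(m).
So O(m) is not derivable, and the apparent clash with O(¬m) does not arise.
A world satisfying every obligation exists (e.g. a=true, b=true, c=false, k=false, m=false, n=true, p=true, q=false, r=false); no atom is both obligatory and forbidden, so the set is consistent.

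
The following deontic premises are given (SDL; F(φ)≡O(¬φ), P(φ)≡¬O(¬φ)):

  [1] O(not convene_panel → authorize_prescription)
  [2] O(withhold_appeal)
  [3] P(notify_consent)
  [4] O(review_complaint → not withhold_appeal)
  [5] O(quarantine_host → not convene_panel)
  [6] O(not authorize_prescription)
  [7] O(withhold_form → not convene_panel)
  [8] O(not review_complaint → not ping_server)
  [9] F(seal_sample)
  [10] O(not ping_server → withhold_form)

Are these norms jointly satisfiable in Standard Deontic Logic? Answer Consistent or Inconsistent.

Premise 2 gives O(withhold_appeal).
The contrapositive of premise 4 (O(review_complaint → not withhold_appeal)) is O(withhold_appeal → not review_complaint), and O(withhold_appeal) is already established, so O(not review_complaint).
Premise 8 is O(not review_complaint → not ping_server); since O(not review_complaint), deontic closure gives O(not ping_server).
Premise 10 is O(not ping_server → withhold_form); since O(not ping_server), deontic closure gives O(withhold_form).
With premise 7, O(withhold_form → not convene_panel), the K-axiom yields O(not convene_panel).
Applying K to premise 1 (O(not convene_panel → authorize_prescription)) and O(not convene_panel) yields O(authorize_prescription).
But premise 6 directly asserts O(not authorize_prescription).
We now have both O(authorize_prescription) and O(not authorize_prescription) — authorize_prescription is simultaneously obligatory and forbidden, violating the D-axiom.

Inconsistent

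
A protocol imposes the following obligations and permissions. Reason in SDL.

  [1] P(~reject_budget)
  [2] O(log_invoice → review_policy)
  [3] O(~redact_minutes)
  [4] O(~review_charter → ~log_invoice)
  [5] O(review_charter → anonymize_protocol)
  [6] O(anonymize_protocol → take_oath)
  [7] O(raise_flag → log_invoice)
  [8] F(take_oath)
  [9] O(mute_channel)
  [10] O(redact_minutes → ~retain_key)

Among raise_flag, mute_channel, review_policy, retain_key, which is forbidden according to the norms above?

Premise 8 is F(take_oath), i.e. O(~take_oath).
The contrapositive of premise 6 (O(anonymize_protocol → take_oath)) is O(~take_oath → ~anonymize_protocol), and O(~take_oath) is already established, so O(~anonymize_protocol).
Premise 5 is O(review_charter → anonymize_protocol); contrapositively O(~anonymize_protocol → ~review_charter). Since O(~anonymize_protocol) holds, K gives O(~review_charter).
Premise 4 is O(~review_charter → ~log_invoice); since O(~review_charter), deontic closure gives O(~log_invoice).
The contrapositive of premise 7 (O(raise_flag → log_invoice)) is O(~log_invoice → ~raise_flag), and O(~log_invoice) is already established, so O(~raise_flag).
So O(~raise_flag) holds, i.e. raise_flag is forbidden. None of the other listed options is forbidden under the premises.

raise_flag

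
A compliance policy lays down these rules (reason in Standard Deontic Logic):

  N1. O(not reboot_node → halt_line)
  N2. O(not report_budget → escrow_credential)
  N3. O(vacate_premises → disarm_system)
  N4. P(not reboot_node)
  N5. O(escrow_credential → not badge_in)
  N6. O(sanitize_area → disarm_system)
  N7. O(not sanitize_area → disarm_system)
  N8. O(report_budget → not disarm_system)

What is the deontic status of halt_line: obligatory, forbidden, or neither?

Neither

Premise 1 is O(not reboot_node → halt_line), but O(not reboot_node) is not derivable from the premises (the permission P(not reboot_node) asserts only not O(reboot_node), not O(not reboot_node)), so it does not yield O(halt_line).
No premise or chain of K-axiom applications forces O(halt_line), and none forces O(not halt_line). So halt_line is neither obligatory nor forbidden under these norms.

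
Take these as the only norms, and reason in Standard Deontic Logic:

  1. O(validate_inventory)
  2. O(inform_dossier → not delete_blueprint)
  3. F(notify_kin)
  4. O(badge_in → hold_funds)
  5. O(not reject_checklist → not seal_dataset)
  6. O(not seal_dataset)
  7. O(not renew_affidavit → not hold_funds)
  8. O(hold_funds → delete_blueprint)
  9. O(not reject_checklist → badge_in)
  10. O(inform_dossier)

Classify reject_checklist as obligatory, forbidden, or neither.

From premise 10 we have O(inform_dossier).
Premise 2 is O(inform_dossier → not delete_blueprint); since O(inform_dossier), deontic closure gives O(not delete_blueprint).
The contrapositive of premise 8 (O(hold_funds → delete_blueprint)) is O(not delete_blueprint → not hold_funds), and O(not delete_blueprint) is already established, so O(not hold_funds).
Premise 4 is O(badge_in → hold_funds); contrapositively O(not hold_funds → not badge_in). Since O(not hold_funds) holds, K gives O(not badge_in).
Premise 9, O(not reject_checklist → badge_in), contraposes to O(not badge_in → reject_checklist); with O(not badge_in) we get O(reject_checklist).
Premises 1, 3, 5, 6, 7 do not contribute to this derivation.
Hence reject_checklist is obligatory.

Obligatory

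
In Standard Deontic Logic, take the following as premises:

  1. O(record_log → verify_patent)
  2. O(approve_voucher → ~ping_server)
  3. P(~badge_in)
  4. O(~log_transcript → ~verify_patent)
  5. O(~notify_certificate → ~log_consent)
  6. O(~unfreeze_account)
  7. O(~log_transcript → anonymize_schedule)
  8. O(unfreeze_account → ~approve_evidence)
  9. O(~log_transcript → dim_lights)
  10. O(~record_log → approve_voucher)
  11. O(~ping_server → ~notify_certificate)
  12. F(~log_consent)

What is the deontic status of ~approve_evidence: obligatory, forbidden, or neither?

Neither

Premise 8 is O(unfreeze_account → ~approve_evidence), but O(unfreeze_account) is not derivable from the premises, so it does not yield O(~approve_evidence).
No premise or chain of K-axiom applications forces O(~approve_evidence), and none forces O(approve_evidence). So ~approve_evidence is neither obligatory nor forbidden under these norms.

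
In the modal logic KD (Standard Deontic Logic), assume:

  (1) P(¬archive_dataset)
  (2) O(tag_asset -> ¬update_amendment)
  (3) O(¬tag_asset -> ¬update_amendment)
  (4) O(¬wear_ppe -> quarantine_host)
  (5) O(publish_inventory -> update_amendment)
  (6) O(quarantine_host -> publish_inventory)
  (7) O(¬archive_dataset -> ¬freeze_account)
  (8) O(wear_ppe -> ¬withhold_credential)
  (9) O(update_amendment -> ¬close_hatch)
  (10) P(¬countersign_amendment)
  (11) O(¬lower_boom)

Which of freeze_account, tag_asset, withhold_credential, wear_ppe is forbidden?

withhold_credential

Premises 2 and 3 cover both cases: O(tag_asset -> ¬update_amendment) and O(¬tag_asset -> ¬update_amendment). Since tag_asset ∨ ¬tag_asset is a tautology, O(¬update_amendment) follows.
Premise 5 is O(publish_inventory -> update_amendment); contrapositively O(¬update_amendment -> ¬publish_inventory). Since O(¬update_amendment) holds, K gives O(¬publish_inventory).
Premise 6, O(quarantine_host -> publish_inventory), contraposes to O(¬publish_inventory -> ¬quarantine_host); with O(¬publish_inventory) we get O(¬quarantine_host).
Premise 4 is O(¬wear_ppe -> quarantine_host); contrapositively O(¬quarantine_host -> wear_ppe). Since O(¬quarantine_host) holds, K gives O(wear_ppe).
Premise 8 is O(wear_ppe -> ¬withhold_credential); since O(wear_ppe), deontic closure gives O(¬withhold_credential).
So O(¬withhold_credential) holds, i.e. withhold_credential is forbidden. None of the other listed options is forbidden under the premises.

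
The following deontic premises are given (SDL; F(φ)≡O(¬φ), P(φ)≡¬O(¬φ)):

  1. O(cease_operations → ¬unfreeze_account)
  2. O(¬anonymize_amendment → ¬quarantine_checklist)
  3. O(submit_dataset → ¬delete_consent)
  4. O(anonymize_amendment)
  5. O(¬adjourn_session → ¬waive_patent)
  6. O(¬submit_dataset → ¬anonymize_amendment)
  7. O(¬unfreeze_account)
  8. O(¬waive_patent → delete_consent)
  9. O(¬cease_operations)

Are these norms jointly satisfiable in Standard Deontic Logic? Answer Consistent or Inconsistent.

Premise 1 is O(cease_operations → ¬unfreeze_account); even if O(¬unfreeze_account) held, inferring O(cease_operations) would be affirming the consequent — invalid.
So O(cease_operations) is not derivable, and the apparent clash with O(¬cease_operations) does not arise.
A world satisfying every obligation exists (e.g. adjourn_session=true, anonymize_amendment=true, cease_operations=false, delete_consent=false, quarantine_checklist=false, submit_dataset=true, unfreeze_account=false, waive_patent=true); no atom is both obligatory and forbidden, so the set is consistent.

Consistent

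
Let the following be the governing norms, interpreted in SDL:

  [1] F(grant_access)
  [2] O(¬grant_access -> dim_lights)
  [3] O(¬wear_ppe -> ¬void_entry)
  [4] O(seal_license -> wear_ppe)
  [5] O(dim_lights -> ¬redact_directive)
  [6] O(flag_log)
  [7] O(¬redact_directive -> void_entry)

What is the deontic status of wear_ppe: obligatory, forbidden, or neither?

Premise 1 is F(grant_access), i.e. O(¬grant_access).
From O(¬grant_access) and premise 2, O(¬grant_access -> dim_lights), we obtain O(dim_lights).
Premise 5 is O(dim_lights -> ¬redact_directive); since O(dim_lights), deontic closure gives O(¬redact_directive).
From O(¬redact_directive) and premise 7, O(¬redact_directive -> void_entry), we obtain O(void_entry).
Premise 3, O(¬wear_ppe -> ¬void_entry), contraposes to O(void_entry -> wear_ppe); with O(void_entry) we get O(wear_ppe).
Premises 4, 6 do not contribute to this derivation.
Hence wear_ppe is obligatory.

Obligatory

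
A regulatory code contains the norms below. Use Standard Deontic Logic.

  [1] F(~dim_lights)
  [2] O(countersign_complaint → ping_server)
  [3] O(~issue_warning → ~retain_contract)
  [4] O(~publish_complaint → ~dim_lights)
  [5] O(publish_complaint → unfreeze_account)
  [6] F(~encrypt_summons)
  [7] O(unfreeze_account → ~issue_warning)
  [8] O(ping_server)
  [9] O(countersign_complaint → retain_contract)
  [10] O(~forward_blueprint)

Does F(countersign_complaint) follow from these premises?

Yes

Premise 1, F(~dim_lights), is equivalent to O(dim_lights).
The contrapositive of premise 4 (O(~publish_complaint → ~dim_lights)) is O(dim_lights → publish_complaint), and O(dim_lights) is already established, so O(publish_complaint).
Applying K to premise 5 (O(publish_complaint → unfreeze_account)) and O(publish_complaint) yields O(unfreeze_account).
Premise 7 is O(unfreeze_account → ~issue_warning); since O(unfreeze_account), deontic closure gives O(~issue_warning).
Premise 3 is O(~issue_warning → ~retain_contract); since O(~issue_warning), deontic closure gives O(~retain_contract).
Premise 9 is O(countersign_complaint → retain_contract); contrapositively O(~retain_contract → ~countersign_complaint). Since O(~retain_contract) holds, K gives O(~countersign_complaint).
Premises 2, 6, 8, 10 do not contribute to this derivation.
So O(~countersign_complaint) holds, i.e. F(countersign_complaint). The claim follows.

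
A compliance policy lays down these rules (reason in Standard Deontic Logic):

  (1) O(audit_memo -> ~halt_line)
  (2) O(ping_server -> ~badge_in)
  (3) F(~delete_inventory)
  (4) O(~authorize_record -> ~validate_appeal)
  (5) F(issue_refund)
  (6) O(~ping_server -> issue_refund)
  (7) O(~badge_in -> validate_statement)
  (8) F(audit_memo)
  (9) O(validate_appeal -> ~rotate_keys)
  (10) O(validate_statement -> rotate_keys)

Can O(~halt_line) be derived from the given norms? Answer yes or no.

Premise 1 is O(audit_memo -> ~halt_line), but O(audit_memo) is not derivable from the premises, so it does not yield O(~halt_line).
No other premise forces O(~halt_line). An ideal world satisfying every premise can still have ~halt_line false, so O(~halt_line) is not derivable.

No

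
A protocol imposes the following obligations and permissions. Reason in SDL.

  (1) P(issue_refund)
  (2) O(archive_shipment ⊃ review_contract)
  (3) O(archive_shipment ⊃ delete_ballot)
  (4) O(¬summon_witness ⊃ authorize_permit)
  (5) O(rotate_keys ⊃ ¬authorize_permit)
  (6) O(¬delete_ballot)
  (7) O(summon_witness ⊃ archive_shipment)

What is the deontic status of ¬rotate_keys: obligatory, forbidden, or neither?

From premise 6 we have O(¬delete_ballot).
Premise 3 is O(archive_shipment ⊃ delete_ballot); contrapositively O(¬delete_ballot ⊃ ¬archive_shipment). Since O(¬delete_ballot) holds, K gives O(¬archive_shipment).
The contrapositive of premise 7 (O(summon_witness ⊃ archive_shipment)) is O(¬archive_shipment ⊃ ¬summon_witness), and O(¬archive_shipment) is already established, so O(¬summon_witness).
Applying K to premise 4 (O(¬summon_witness ⊃ authorize_permit)) and O(¬summon_witness) yields O(authorize_permit).
The contrapositive of premise 5 (O(rotate_keys ⊃ ¬authorize_permit)) is O(authorize_permit ⊃ ¬rotate_keys), and O(authorize_permit) is already established, so O(¬rotate_keys).
Premises 1, 2 do not contribute to this derivation.
Hence ¬rotate_keys is obligatory.

Obligatory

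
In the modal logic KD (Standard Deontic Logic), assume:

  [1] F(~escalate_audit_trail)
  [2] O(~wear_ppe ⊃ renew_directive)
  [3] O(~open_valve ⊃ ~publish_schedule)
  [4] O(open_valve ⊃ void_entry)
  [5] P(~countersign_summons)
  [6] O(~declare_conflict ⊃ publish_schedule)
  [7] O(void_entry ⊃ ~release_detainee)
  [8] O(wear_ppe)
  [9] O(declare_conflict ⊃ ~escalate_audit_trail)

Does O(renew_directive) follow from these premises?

No

Premise 2 is O(~wear_ppe ⊃ renew_directive), but O(~wear_ppe) is not derivable from the premises, so it does not yield O(renew_directive).
No other premise forces O(renew_directive). An ideal world satisfying every premise can still have renew_directive false, so O(renew_directive) is not derivable.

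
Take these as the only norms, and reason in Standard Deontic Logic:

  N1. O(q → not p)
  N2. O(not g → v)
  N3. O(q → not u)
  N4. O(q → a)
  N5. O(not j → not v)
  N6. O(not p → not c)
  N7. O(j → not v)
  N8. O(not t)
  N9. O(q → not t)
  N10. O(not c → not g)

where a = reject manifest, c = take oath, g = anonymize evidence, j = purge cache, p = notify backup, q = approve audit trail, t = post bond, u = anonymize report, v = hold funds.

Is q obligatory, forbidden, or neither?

Forbidden

Premises 7 and 5 are O(j → not v) and O(not j → not v); every ideal world satisfies j or not j, so in either case not v holds — hence O(not v).
Premise 2, O(not g → v), contraposes to O(not v → g); with O(not v) we get O(g).
Premise 10, O(not c → not g), contraposes to O(g → c); with O(g) we get O(c).
The contrapositive of premise 6 (O(not p → not c)) is O(c → p), and O(c) is already established, so O(p).
Premise 1 is O(q → not p); contrapositively O(p → not q). Since O(p) holds, K gives O(not q).
Premises 3, 4, 8, 9 do not contribute to this derivation.
Thus O(not q), which is F(q): q is forbidden.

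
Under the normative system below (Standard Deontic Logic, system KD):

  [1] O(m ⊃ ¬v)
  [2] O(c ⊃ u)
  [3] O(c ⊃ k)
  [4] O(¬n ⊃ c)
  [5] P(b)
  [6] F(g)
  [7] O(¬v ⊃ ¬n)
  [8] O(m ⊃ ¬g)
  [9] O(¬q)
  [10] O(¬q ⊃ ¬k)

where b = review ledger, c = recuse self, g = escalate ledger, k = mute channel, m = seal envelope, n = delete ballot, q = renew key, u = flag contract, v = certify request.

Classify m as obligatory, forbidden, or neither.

Forbidden

Premise 9 states O(¬q) outright.
From O(¬q) and premise 10, O(¬q ⊃ ¬k), we obtain O(¬k).
Premise 3 is O(c ⊃ k); contrapositively O(¬k ⊃ ¬c). Since O(¬k) holds, K gives O(¬c).
Premise 4, O(¬n ⊃ c), contraposes to O(¬c ⊃ n); with O(¬c) we get O(n).
Premise 7 is O(¬v ⊃ ¬n); contrapositively O(n ⊃ v). Since O(n) holds, K gives O(v).
Premise 1 is O(m ⊃ ¬v); contrapositively O(v ⊃ ¬m). Since O(v) holds, K gives O(¬m).
Premises 2, 5, 6, 8 do not contribute to this derivation.
Thus O(¬m), which is F(m): m is forbidden.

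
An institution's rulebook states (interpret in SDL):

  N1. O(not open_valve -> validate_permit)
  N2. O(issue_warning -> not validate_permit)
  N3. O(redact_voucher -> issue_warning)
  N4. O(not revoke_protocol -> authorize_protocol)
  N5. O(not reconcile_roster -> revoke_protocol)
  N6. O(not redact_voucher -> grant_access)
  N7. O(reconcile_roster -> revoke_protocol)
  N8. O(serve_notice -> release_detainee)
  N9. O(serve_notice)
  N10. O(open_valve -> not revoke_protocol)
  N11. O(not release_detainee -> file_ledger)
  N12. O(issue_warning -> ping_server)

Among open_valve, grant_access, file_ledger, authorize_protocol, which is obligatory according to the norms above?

Premises 5 and 7 cover both cases: O(not reconcile_roster -> revoke_protocol) and O(reconcile_roster -> revoke_protocol). Since not reconcile_roster ∨ reconcile_roster is a tautology, O(revoke_protocol) follows.
The contrapositive of premise 10 (O(open_valve -> not revoke_protocol)) is O(revoke_protocol -> not open_valve), and O(revoke_protocol) is already established, so O(not open_valve).
From O(not open_valve) and premise 1, O(not open_valve -> validate_permit), we obtain O(validate_permit).
Premise 2, O(issue_warning -> not validate_permit), contraposes to O(validate_permit -> not issue_warning); with O(validate_permit) we get O(not issue_warning).
The contrapositive of premise 3 (O(redact_voucher -> issue_warning)) is O(not issue_warning -> not redact_voucher), and O(not issue_warning) is already established, so O(not redact_voucher).
Premise 6 is O(not redact_voucher -> grant_access); since O(not redact_voucher), deontic closure gives O(grant_access).
So O(grant_access) holds — grant_access is obligatory. None of the other listed options is made obligatory by any chain of premises.

grant_access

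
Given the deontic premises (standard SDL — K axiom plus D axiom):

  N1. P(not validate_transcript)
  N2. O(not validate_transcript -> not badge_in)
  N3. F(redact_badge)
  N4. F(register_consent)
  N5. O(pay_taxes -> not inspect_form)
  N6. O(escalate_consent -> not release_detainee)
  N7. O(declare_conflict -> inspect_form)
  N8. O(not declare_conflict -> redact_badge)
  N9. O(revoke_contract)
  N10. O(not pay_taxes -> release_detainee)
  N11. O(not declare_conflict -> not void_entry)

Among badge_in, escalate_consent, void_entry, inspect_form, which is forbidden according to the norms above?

escalate_consent

F(redact_badge) at premise 3 means O(not redact_badge).
The contrapositive of premise 8 (O(not declare_conflict -> redact_badge)) is O(not redact_badge -> declare_conflict), and O(not redact_badge) is already established, so O(declare_conflict).
Applying K to premise 7 (O(declare_conflict -> inspect_form)) and O(declare_conflict) yields O(inspect_form).
The contrapositive of premise 5 (O(pay_taxes -> not inspect_form)) is O(inspect_form -> not pay_taxes), and O(inspect_form) is already established, so O(not pay_taxes).
Applying K to premise 10 (O(not pay_taxes -> release_detainee)) and O(not pay_taxes) yields O(release_detainee).
The contrapositive of premise 6 (O(escalate_consent -> not release_detainee)) is O(release_detainee -> not escalate_consent), and O(release_detainee) is already established, so O(not escalate_consent).
So O(not escalate_consent) holds, i.e. escalate_consent is forbidden. None of the other listed options is forbidden under the premises.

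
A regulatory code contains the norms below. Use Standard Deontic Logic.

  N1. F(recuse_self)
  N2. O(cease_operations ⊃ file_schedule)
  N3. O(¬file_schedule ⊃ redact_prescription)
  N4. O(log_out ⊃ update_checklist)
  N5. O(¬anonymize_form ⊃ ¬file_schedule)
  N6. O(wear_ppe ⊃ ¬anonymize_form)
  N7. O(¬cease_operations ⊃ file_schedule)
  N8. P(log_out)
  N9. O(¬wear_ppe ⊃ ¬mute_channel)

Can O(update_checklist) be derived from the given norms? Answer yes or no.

No

Premise 4 is O(log_out ⊃ update_checklist), but O(log_out) is not derivable from the premises (the permission P(log_out) asserts only ¬O(¬log_out), not O(log_out)), so it does not yield O(update_checklist).
No other premise forces O(update_checklist). An ideal world satisfying every premise can still have update_checklist false, so O(update_checklist) is not derivable.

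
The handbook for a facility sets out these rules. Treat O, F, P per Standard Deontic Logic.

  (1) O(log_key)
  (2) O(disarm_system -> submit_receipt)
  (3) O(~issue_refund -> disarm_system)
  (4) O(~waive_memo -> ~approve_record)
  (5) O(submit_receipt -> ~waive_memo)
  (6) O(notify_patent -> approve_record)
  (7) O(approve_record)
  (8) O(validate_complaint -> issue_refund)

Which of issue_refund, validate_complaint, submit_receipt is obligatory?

From premise 7 we have O(approve_record).
Premise 4 is O(~waive_memo -> ~approve_record); contrapositively O(approve_record -> waive_memo). Since O(approve_record) holds, K gives O(waive_memo).
Premise 5, O(submit_receipt -> ~waive_memo), contraposes to O(waive_memo -> ~submit_receipt); with O(waive_memo) we get O(~submit_receipt).
The contrapositive of premise 2 (O(disarm_system -> submit_receipt)) is O(~submit_receipt -> ~disarm_system), and O(~submit_receipt) is already established, so O(~disarm_system).
Premise 3, O(~issue_refund -> disarm_system), contraposes to O(~disarm_system -> issue_refund); with O(~disarm_system) we get O(issue_refund).
So O(issue_refund) holds — issue_refund is obligatory. None of the other listed options is made obligatory by any chain of premises.

issue_refund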